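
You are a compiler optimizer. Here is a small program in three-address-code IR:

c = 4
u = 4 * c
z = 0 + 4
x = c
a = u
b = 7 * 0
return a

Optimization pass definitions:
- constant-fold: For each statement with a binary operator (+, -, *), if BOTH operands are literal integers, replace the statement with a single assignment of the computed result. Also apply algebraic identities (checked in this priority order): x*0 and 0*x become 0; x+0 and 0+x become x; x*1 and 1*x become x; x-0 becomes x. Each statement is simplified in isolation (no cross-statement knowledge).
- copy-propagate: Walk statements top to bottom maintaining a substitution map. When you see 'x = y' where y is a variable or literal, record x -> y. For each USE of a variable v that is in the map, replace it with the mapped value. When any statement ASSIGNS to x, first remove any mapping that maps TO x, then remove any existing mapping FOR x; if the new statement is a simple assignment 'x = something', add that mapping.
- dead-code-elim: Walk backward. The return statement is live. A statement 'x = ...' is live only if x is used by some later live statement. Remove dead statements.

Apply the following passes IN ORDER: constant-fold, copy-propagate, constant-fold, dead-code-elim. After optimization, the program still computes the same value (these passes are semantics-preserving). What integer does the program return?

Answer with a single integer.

Initial IR:
  c = 4
  u = 4 * c
  z = 0 + 4
  x = c
  a = u
  b = 7 * 0
  return a
After constant-fold (7 stmts):
  c = 4
  u = 4 * c
  z = 4
  x = c
  a = u
  b = 0
  return a
After copy-propagate (7 stmts):
  c = 4
  u = 4 * 4
  z = 4
  x = 4
  a = u
  b = 0
  return u
After constant-fold (7 stmts):
  c = 4
  u = 16
  z = 4
  x = 4
  a = u
  b = 0
  return u
After dead-code-elim (2 stmts):
  u = 16
  return u
Evaluate:
  c = 4  =>  c = 4
  u = 4 * c  =>  u = 16
  z = 0 + 4  =>  z = 4
  x = c  =>  x = 4
  a = u  =>  a = 16
  b = 7 * 0  =>  b = 0
  return a = 16

Answer: 16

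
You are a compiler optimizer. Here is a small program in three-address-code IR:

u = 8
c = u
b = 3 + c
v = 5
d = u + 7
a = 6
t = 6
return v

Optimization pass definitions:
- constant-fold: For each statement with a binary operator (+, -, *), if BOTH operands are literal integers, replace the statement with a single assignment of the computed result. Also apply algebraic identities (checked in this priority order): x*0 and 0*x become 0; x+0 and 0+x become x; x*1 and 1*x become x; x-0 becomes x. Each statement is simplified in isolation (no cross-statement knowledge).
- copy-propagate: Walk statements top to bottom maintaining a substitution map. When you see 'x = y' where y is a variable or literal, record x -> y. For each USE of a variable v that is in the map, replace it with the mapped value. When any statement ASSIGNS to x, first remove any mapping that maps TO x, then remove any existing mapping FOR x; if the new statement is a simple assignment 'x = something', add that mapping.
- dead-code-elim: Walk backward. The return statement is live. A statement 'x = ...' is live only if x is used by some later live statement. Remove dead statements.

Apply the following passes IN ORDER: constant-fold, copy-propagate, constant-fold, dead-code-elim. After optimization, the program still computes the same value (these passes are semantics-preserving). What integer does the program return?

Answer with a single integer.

Answer: 5

Derivation:
Initial IR:
  u = 8
  c = u
  b = 3 + c
  v = 5
  d = u + 7
  a = 6
  t = 6
  return v
After constant-fold (8 stmts):
  u = 8
  c = u
  b = 3 + c
  v = 5
  d = u + 7
  a = 6
  t = 6
  return v
After copy-propagate (8 stmts):
  u = 8
  c = 8
  b = 3 + 8
  v = 5
  d = 8 + 7
  a = 6
  t = 6
  return 5
After constant-fold (8 stmts):
  u = 8
  c = 8
  b = 11
  v = 5
  d = 15
  a = 6
  t = 6
  return 5
After dead-code-elim (1 stmts):
  return 5
Evaluate:
  u = 8  =>  u = 8
  c = u  =>  c = 8
  b = 3 + c  =>  b = 11
  v = 5  =>  v = 5
  d = u + 7  =>  d = 15
  a = 6  =>  a = 6
  t = 6  =>  t = 6
  return v = 5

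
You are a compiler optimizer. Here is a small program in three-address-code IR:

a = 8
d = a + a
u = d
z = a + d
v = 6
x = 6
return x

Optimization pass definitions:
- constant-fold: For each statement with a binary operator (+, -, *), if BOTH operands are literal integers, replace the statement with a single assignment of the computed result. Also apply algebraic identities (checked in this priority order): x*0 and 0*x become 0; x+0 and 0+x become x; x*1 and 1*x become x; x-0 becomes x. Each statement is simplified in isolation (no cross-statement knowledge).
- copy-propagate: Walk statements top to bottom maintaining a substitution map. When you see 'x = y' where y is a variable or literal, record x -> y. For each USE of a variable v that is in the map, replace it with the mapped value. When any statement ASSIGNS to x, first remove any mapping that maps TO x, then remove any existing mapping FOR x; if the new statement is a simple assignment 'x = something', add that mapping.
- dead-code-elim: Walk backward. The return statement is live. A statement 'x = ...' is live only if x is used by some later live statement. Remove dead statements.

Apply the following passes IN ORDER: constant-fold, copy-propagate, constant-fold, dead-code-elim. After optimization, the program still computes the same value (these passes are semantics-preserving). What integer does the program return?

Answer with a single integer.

Initial IR:
  a = 8
  d = a + a
  u = d
  z = a + d
  v = 6
  x = 6
  return x
After constant-fold (7 stmts):
  a = 8
  d = a + a
  u = d
  z = a + d
  v = 6
  x = 6
  return x
After copy-propagate (7 stmts):
  a = 8
  d = 8 + 8
  u = d
  z = 8 + d
  v = 6
  x = 6
  return 6
After constant-fold (7 stmts):
  a = 8
  d = 16
  u = d
  z = 8 + d
  v = 6
  x = 6
  return 6
After dead-code-elim (1 stmts):
  return 6
Evaluate:
  a = 8  =>  a = 8
  d = a + a  =>  d = 16
  u = d  =>  u = 16
  z = a + d  =>  z = 24
  v = 6  =>  v = 6
  x = 6  =>  x = 6
  return x = 6

Answer: 6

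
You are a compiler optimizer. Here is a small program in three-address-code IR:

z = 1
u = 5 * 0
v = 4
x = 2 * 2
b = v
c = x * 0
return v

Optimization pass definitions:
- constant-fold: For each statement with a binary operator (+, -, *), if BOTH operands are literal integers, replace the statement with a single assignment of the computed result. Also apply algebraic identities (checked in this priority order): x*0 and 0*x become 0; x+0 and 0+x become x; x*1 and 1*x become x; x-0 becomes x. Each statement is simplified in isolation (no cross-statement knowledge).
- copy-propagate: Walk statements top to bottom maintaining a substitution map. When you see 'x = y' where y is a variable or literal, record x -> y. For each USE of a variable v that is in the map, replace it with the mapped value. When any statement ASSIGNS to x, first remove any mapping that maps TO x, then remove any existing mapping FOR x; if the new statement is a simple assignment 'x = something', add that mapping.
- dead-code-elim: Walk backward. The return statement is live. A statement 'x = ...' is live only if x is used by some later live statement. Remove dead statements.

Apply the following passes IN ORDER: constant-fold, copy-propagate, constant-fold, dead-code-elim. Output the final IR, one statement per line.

Answer: return 4

Derivation:
Initial IR:
  z = 1
  u = 5 * 0
  v = 4
  x = 2 * 2
  b = v
  c = x * 0
  return v
After constant-fold (7 stmts):
  z = 1
  u = 0
  v = 4
  x = 4
  b = v
  c = 0
  return v
After copy-propagate (7 stmts):
  z = 1
  u = 0
  v = 4
  x = 4
  b = 4
  c = 0
  return 4
After constant-fold (7 stmts):
  z = 1
  u = 0
  v = 4
  x = 4
  b = 4
  c = 0
  return 4
After dead-code-elim (1 stmts):
  return 4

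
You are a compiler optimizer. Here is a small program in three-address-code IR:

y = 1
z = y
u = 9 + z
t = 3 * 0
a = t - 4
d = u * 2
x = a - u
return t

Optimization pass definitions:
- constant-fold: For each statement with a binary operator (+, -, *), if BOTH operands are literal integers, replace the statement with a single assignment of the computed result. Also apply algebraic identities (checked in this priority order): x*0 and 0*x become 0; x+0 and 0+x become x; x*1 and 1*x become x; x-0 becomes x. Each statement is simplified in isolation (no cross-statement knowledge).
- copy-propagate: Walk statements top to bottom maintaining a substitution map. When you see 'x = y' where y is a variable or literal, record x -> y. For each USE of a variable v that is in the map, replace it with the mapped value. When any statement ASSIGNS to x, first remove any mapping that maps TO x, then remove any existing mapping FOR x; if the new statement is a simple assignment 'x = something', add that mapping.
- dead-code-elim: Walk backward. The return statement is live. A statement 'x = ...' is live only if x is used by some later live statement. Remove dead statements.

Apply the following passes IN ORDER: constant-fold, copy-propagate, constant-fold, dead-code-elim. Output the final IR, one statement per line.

Answer: return 0

Derivation:
Initial IR:
  y = 1
  z = y
  u = 9 + z
  t = 3 * 0
  a = t - 4
  d = u * 2
  x = a - u
  return t
After constant-fold (8 stmts):
  y = 1
  z = y
  u = 9 + z
  t = 0
  a = t - 4
  d = u * 2
  x = a - u
  return t
After copy-propagate (8 stmts):
  y = 1
  z = 1
  u = 9 + 1
  t = 0
  a = 0 - 4
  d = u * 2
  x = a - u
  return 0
After constant-fold (8 stmts):
  y = 1
  z = 1
  u = 10
  t = 0
  a = -4
  d = u * 2
  x = a - u
  return 0
After dead-code-elim (1 stmts):
  return 0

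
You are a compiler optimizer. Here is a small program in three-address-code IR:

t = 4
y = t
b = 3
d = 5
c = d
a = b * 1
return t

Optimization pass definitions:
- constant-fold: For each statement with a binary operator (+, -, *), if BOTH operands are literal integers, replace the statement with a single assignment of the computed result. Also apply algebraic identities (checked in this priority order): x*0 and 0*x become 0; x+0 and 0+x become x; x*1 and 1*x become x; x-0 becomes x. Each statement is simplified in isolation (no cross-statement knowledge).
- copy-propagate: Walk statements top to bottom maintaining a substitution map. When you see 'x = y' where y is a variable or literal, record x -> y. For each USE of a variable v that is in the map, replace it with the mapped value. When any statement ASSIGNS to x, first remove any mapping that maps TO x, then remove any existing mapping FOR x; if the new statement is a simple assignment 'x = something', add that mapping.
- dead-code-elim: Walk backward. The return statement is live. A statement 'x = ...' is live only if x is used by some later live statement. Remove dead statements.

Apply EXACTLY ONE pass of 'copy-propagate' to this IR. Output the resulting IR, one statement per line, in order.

Answer: t = 4
y = 4
b = 3
d = 5
c = 5
a = 3 * 1
return 4

Derivation:
Applying copy-propagate statement-by-statement:
  [1] t = 4  (unchanged)
  [2] y = t  -> y = 4
  [3] b = 3  (unchanged)
  [4] d = 5  (unchanged)
  [5] c = d  -> c = 5
  [6] a = b * 1  -> a = 3 * 1
  [7] return t  -> return 4
Result (7 stmts):
  t = 4
  y = 4
  b = 3
  d = 5
  c = 5
  a = 3 * 1
  return 4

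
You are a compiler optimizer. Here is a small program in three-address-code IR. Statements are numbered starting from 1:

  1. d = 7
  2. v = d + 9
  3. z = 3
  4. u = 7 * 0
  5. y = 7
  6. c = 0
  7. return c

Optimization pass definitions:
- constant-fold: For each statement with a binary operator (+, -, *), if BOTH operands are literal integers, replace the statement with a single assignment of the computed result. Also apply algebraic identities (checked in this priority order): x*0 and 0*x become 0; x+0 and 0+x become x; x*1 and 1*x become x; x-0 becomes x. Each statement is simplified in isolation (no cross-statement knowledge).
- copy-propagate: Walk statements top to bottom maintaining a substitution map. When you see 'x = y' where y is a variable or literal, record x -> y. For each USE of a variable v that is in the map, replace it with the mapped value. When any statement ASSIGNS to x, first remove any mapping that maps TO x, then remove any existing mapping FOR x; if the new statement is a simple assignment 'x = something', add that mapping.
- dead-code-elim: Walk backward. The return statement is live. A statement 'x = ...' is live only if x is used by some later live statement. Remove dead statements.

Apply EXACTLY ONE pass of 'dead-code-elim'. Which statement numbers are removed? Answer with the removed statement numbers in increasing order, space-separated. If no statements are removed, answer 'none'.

Answer: 1 2 3 4 5

Derivation:
Backward liveness scan:
Stmt 1 'd = 7': DEAD (d not in live set [])
Stmt 2 'v = d + 9': DEAD (v not in live set [])
Stmt 3 'z = 3': DEAD (z not in live set [])
Stmt 4 'u = 7 * 0': DEAD (u not in live set [])
Stmt 5 'y = 7': DEAD (y not in live set [])
Stmt 6 'c = 0': KEEP (c is live); live-in = []
Stmt 7 'return c': KEEP (return); live-in = ['c']
Removed statement numbers: [1, 2, 3, 4, 5]
Surviving IR:
  c = 0
  return c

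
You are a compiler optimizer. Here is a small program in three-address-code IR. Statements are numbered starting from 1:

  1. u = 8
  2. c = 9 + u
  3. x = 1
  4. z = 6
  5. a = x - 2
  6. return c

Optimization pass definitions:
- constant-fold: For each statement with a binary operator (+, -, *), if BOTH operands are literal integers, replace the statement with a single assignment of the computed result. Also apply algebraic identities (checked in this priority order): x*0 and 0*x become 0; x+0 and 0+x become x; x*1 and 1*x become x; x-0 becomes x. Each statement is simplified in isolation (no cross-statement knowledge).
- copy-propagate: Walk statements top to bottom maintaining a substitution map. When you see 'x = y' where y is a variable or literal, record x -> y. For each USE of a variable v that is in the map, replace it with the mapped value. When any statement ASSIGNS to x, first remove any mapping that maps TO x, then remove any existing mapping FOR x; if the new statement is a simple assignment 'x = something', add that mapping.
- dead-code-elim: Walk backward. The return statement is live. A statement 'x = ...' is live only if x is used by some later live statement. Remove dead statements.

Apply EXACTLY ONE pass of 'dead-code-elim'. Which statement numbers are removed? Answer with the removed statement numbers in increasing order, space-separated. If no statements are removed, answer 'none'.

Answer: 3 4 5

Derivation:
Backward liveness scan:
Stmt 1 'u = 8': KEEP (u is live); live-in = []
Stmt 2 'c = 9 + u': KEEP (c is live); live-in = ['u']
Stmt 3 'x = 1': DEAD (x not in live set ['c'])
Stmt 4 'z = 6': DEAD (z not in live set ['c'])
Stmt 5 'a = x - 2': DEAD (a not in live set ['c'])
Stmt 6 'return c': KEEP (return); live-in = ['c']
Removed statement numbers: [3, 4, 5]
Surviving IR:
  u = 8
  c = 9 + u
  return c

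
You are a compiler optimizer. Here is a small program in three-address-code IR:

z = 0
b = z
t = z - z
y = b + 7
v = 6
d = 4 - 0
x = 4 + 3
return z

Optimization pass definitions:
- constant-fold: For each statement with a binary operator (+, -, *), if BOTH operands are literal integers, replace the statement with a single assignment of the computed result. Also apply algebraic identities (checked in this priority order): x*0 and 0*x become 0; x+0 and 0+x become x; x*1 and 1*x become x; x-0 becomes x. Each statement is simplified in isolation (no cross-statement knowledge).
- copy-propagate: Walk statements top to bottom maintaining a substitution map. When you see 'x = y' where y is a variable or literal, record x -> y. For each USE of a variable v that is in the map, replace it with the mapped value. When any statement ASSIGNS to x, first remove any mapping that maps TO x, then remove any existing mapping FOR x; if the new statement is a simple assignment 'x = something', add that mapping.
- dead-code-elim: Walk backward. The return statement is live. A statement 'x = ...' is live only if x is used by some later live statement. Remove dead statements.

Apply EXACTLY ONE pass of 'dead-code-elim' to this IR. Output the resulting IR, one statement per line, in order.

Answer: z = 0
return z

Derivation:
Applying dead-code-elim statement-by-statement:
  [8] return z  -> KEEP (return); live=['z']
  [7] x = 4 + 3  -> DEAD (x not live)
  [6] d = 4 - 0  -> DEAD (d not live)
  [5] v = 6  -> DEAD (v not live)
  [4] y = b + 7  -> DEAD (y not live)
  [3] t = z - z  -> DEAD (t not live)
  [2] b = z  -> DEAD (b not live)
  [1] z = 0  -> KEEP; live=[]
Result (2 stmts):
  z = 0
  return z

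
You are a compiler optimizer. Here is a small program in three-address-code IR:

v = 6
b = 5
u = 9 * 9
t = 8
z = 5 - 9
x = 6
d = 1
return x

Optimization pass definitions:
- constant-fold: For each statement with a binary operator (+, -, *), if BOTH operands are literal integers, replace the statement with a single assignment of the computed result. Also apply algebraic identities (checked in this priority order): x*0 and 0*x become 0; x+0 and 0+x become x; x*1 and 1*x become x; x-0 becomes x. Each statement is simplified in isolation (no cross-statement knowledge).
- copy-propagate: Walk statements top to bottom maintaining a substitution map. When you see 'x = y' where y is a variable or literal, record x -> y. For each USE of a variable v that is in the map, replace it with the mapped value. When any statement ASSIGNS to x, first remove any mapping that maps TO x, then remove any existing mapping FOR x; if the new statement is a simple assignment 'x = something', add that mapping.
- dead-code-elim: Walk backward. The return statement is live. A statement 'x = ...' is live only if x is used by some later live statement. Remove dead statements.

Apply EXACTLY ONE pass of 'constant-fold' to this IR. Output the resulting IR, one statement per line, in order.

Answer: v = 6
b = 5
u = 81
t = 8
z = -4
x = 6
d = 1
return x

Derivation:
Applying constant-fold statement-by-statement:
  [1] v = 6  (unchanged)
  [2] b = 5  (unchanged)
  [3] u = 9 * 9  -> u = 81
  [4] t = 8  (unchanged)
  [5] z = 5 - 9  -> z = -4
  [6] x = 6  (unchanged)
  [7] d = 1  (unchanged)
  [8] return x  (unchanged)
Result (8 stmts):
  v = 6
  b = 5
  u = 81
  t = 8
  z = -4
  x = 6
  d = 1
  return x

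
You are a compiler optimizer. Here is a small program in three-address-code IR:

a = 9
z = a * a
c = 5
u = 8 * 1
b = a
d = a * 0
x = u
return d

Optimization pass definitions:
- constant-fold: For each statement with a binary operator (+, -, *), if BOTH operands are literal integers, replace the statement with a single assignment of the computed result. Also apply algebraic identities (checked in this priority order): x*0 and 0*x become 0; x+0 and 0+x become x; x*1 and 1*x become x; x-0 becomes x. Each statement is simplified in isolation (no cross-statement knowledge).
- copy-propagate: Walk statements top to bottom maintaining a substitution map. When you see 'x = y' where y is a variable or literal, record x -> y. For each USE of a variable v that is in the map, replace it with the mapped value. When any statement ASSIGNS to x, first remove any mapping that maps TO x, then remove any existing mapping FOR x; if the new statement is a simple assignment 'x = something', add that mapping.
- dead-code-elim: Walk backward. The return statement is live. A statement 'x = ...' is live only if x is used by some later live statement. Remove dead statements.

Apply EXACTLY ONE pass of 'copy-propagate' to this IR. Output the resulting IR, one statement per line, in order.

Answer: a = 9
z = 9 * 9
c = 5
u = 8 * 1
b = 9
d = 9 * 0
x = u
return d

Derivation:
Applying copy-propagate statement-by-statement:
  [1] a = 9  (unchanged)
  [2] z = a * a  -> z = 9 * 9
  [3] c = 5  (unchanged)
  [4] u = 8 * 1  (unchanged)
  [5] b = a  -> b = 9
  [6] d = a * 0  -> d = 9 * 0
  [7] x = u  (unchanged)
  [8] return d  (unchanged)
Result (8 stmts):
  a = 9
  z = 9 * 9
  c = 5
  u = 8 * 1
  b = 9
  d = 9 * 0
  x = u
  return d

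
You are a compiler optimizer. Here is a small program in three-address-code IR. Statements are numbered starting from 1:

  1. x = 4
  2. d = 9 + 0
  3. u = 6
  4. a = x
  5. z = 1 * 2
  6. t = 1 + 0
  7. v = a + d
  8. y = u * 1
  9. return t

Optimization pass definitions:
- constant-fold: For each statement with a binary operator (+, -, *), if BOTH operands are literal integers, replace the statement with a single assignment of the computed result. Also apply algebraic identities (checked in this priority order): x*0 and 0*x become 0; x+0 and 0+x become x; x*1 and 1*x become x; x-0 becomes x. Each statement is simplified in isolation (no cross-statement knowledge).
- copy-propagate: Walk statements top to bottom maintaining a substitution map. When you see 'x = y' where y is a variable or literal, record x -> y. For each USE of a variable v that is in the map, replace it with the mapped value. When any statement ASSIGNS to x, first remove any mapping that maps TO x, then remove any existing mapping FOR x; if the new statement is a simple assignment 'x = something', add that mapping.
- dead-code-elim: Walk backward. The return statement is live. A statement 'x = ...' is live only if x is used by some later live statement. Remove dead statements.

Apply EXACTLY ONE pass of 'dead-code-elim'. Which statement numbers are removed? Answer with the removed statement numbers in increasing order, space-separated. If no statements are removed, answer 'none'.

Answer: 1 2 3 4 5 7 8

Derivation:
Backward liveness scan:
Stmt 1 'x = 4': DEAD (x not in live set [])
Stmt 2 'd = 9 + 0': DEAD (d not in live set [])
Stmt 3 'u = 6': DEAD (u not in live set [])
Stmt 4 'a = x': DEAD (a not in live set [])
Stmt 5 'z = 1 * 2': DEAD (z not in live set [])
Stmt 6 't = 1 + 0': KEEP (t is live); live-in = []
Stmt 7 'v = a + d': DEAD (v not in live set ['t'])
Stmt 8 'y = u * 1': DEAD (y not in live set ['t'])
Stmt 9 'return t': KEEP (return); live-in = ['t']
Removed statement numbers: [1, 2, 3, 4, 5, 7, 8]
Surviving IR:
  t = 1 + 0
  return t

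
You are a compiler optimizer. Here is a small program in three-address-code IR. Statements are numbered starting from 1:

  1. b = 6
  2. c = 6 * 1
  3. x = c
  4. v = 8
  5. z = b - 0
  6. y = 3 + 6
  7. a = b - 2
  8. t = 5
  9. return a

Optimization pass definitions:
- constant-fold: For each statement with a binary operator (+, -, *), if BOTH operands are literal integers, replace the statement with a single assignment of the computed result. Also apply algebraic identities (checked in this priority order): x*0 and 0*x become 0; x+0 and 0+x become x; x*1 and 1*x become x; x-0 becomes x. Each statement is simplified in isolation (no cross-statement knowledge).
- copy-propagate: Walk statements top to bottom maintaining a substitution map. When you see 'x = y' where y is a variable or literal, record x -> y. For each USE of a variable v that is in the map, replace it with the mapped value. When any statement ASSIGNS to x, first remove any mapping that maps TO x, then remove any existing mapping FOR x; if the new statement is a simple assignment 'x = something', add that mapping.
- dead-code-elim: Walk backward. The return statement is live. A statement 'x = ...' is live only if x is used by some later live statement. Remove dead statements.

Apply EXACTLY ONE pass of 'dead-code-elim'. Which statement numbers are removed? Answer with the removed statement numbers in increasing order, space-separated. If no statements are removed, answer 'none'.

Answer: 2 3 4 5 6 8

Derivation:
Backward liveness scan:
Stmt 1 'b = 6': KEEP (b is live); live-in = []
Stmt 2 'c = 6 * 1': DEAD (c not in live set ['b'])
Stmt 3 'x = c': DEAD (x not in live set ['b'])
Stmt 4 'v = 8': DEAD (v not in live set ['b'])
Stmt 5 'z = b - 0': DEAD (z not in live set ['b'])
Stmt 6 'y = 3 + 6': DEAD (y not in live set ['b'])
Stmt 7 'a = b - 2': KEEP (a is live); live-in = ['b']
Stmt 8 't = 5': DEAD (t not in live set ['a'])
Stmt 9 'return a': KEEP (return); live-in = ['a']
Removed statement numbers: [2, 3, 4, 5, 6, 8]
Surviving IR:
  b = 6
  a = b - 2
  return a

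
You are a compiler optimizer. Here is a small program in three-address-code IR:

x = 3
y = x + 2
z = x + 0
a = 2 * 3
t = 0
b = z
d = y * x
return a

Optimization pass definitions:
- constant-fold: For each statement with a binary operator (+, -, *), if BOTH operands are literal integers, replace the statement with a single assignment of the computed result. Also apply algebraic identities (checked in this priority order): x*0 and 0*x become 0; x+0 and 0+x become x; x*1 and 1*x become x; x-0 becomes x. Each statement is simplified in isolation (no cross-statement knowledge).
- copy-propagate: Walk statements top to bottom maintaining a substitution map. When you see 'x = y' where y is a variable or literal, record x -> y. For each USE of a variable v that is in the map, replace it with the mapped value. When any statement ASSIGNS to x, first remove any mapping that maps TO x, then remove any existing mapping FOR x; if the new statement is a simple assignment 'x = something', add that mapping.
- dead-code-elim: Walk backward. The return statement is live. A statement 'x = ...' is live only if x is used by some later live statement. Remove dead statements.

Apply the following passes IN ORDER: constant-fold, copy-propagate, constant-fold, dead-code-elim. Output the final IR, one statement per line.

Initial IR:
  x = 3
  y = x + 2
  z = x + 0
  a = 2 * 3
  t = 0
  b = z
  d = y * x
  return a
After constant-fold (8 stmts):
  x = 3
  y = x + 2
  z = x
  a = 6
  t = 0
  b = z
  d = y * x
  return a
After copy-propagate (8 stmts):
  x = 3
  y = 3 + 2
  z = 3
  a = 6
  t = 0
  b = 3
  d = y * 3
  return 6
After constant-fold (8 stmts):
  x = 3
  y = 5
  z = 3
  a = 6
  t = 0
  b = 3
  d = y * 3
  return 6
After dead-code-elim (1 stmts):
  return 6

Answer: return 6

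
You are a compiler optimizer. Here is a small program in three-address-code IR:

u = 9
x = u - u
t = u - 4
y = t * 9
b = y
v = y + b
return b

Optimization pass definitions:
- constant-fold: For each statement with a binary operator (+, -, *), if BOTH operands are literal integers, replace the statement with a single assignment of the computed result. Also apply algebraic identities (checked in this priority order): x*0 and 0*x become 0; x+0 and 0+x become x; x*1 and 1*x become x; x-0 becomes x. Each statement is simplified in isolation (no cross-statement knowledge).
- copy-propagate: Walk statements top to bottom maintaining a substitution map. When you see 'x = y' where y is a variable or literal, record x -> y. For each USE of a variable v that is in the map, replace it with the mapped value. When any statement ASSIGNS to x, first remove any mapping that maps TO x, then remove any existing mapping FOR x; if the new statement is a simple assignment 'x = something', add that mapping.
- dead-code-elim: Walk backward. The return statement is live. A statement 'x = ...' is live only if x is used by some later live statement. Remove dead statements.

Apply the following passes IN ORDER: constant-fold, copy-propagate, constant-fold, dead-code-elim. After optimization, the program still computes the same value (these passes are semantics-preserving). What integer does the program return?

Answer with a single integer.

Answer: 45

Derivation:
Initial IR:
  u = 9
  x = u - u
  t = u - 4
  y = t * 9
  b = y
  v = y + b
  return b
After constant-fold (7 stmts):
  u = 9
  x = u - u
  t = u - 4
  y = t * 9
  b = y
  v = y + b
  return b
After copy-propagate (7 stmts):
  u = 9
  x = 9 - 9
  t = 9 - 4
  y = t * 9
  b = y
  v = y + y
  return y
After constant-fold (7 stmts):
  u = 9
  x = 0
  t = 5
  y = t * 9
  b = y
  v = y + y
  return y
After dead-code-elim (3 stmts):
  t = 5
  y = t * 9
  return y
Evaluate:
  u = 9  =>  u = 9
  x = u - u  =>  x = 0
  t = u - 4  =>  t = 5
  y = t * 9  =>  y = 45
  b = y  =>  b = 45
  v = y + b  =>  v = 90
  return b = 45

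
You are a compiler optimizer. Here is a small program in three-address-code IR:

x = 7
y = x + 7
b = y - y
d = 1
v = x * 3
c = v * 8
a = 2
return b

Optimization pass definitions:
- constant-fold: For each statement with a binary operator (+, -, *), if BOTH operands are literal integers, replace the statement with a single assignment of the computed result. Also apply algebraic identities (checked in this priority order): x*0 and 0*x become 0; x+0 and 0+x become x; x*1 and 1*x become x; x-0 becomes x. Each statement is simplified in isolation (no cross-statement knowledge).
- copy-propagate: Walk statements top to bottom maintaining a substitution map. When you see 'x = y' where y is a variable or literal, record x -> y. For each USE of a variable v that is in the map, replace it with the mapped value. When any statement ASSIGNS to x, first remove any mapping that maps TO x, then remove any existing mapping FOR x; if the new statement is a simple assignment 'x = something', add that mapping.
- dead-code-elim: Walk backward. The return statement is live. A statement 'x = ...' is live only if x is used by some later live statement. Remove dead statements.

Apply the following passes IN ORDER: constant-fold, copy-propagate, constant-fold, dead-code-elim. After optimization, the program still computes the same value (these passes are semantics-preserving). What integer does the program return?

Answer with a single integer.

Initial IR:
  x = 7
  y = x + 7
  b = y - y
  d = 1
  v = x * 3
  c = v * 8
  a = 2
  return b
After constant-fold (8 stmts):
  x = 7
  y = x + 7
  b = y - y
  d = 1
  v = x * 3
  c = v * 8
  a = 2
  return b
After copy-propagate (8 stmts):
  x = 7
  y = 7 + 7
  b = y - y
  d = 1
  v = 7 * 3
  c = v * 8
  a = 2
  return b
After constant-fold (8 stmts):
  x = 7
  y = 14
  b = y - y
  d = 1
  v = 21
  c = v * 8
  a = 2
  return b
After dead-code-elim (3 stmts):
  y = 14
  b = y - y
  return b
Evaluate:
  x = 7  =>  x = 7
  y = x + 7  =>  y = 14
  b = y - y  =>  b = 0
  d = 1  =>  d = 1
  v = x * 3  =>  v = 21
  c = v * 8  =>  c = 168
  a = 2  =>  a = 2
  return b = 0

Answer: 0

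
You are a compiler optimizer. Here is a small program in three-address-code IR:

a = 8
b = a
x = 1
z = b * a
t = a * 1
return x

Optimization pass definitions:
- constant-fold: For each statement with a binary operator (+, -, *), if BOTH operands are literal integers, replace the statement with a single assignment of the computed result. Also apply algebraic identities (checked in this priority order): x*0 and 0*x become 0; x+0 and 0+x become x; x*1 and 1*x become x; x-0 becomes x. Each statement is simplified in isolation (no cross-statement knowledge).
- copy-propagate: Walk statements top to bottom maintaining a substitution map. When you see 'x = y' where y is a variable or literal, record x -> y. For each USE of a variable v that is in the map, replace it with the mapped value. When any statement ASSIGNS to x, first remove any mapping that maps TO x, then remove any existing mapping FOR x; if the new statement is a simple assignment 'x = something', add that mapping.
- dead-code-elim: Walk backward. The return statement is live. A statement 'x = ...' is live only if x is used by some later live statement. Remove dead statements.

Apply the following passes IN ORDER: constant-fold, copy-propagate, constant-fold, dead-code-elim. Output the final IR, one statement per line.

Answer: return 1

Derivation:
Initial IR:
  a = 8
  b = a
  x = 1
  z = b * a
  t = a * 1
  return x
After constant-fold (6 stmts):
  a = 8
  b = a
  x = 1
  z = b * a
  t = a
  return x
After copy-propagate (6 stmts):
  a = 8
  b = 8
  x = 1
  z = 8 * 8
  t = 8
  return 1
After constant-fold (6 stmts):
  a = 8
  b = 8
  x = 1
  z = 64
  t = 8
  return 1
After dead-code-elim (1 stmts):
  return 1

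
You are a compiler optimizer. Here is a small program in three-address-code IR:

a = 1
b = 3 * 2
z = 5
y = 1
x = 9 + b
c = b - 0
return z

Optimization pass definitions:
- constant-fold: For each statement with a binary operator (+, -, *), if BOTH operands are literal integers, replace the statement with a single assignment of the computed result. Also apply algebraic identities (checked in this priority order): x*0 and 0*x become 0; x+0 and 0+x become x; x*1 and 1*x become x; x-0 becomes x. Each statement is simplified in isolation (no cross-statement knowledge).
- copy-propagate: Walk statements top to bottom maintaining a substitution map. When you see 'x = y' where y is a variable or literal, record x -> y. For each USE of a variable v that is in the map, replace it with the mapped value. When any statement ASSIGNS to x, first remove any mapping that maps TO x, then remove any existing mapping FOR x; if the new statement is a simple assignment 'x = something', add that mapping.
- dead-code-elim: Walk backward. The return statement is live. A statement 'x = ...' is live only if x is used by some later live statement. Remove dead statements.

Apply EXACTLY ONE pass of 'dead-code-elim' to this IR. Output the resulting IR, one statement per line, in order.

Answer: z = 5
return z

Derivation:
Applying dead-code-elim statement-by-statement:
  [7] return z  -> KEEP (return); live=['z']
  [6] c = b - 0  -> DEAD (c not live)
  [5] x = 9 + b  -> DEAD (x not live)
  [4] y = 1  -> DEAD (y not live)
  [3] z = 5  -> KEEP; live=[]
  [2] b = 3 * 2  -> DEAD (b not live)
  [1] a = 1  -> DEAD (a not live)
Result (2 stmts):
  z = 5
  return z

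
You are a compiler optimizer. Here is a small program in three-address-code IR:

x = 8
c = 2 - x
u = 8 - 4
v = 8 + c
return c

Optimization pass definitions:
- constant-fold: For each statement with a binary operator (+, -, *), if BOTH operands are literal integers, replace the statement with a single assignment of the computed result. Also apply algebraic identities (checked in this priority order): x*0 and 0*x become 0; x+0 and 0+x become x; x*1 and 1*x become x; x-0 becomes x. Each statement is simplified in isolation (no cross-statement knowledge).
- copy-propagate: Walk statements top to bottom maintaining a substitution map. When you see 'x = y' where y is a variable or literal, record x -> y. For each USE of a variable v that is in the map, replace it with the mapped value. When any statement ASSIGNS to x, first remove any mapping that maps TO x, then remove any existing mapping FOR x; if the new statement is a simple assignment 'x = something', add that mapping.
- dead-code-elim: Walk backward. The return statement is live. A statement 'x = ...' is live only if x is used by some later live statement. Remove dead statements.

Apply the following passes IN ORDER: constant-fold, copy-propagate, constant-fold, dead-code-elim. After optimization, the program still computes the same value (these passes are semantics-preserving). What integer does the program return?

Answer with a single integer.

Answer: -6

Derivation:
Initial IR:
  x = 8
  c = 2 - x
  u = 8 - 4
  v = 8 + c
  return c
After constant-fold (5 stmts):
  x = 8
  c = 2 - x
  u = 4
  v = 8 + c
  return c
After copy-propagate (5 stmts):
  x = 8
  c = 2 - 8
  u = 4
  v = 8 + c
  return c
After constant-fold (5 stmts):
  x = 8
  c = -6
  u = 4
  v = 8 + c
  return c
After dead-code-elim (2 stmts):
  c = -6
  return c
Evaluate:
  x = 8  =>  x = 8
  c = 2 - x  =>  c = -6
  u = 8 - 4  =>  u = 4
  v = 8 + c  =>  v = 2
  return c = -6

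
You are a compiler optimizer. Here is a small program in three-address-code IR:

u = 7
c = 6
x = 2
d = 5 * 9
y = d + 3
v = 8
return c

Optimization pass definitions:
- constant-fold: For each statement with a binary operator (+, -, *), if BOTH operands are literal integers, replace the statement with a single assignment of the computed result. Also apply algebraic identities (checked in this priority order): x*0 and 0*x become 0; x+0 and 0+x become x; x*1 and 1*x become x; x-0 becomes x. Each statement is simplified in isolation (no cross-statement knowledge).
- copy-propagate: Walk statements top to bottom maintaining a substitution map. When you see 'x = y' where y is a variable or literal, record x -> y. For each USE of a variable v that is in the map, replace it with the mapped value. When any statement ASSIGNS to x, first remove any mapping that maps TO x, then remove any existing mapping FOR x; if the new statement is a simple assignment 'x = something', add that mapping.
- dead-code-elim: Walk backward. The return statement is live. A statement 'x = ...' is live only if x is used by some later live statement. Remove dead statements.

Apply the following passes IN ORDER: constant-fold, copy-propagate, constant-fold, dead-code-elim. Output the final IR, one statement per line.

Answer: return 6

Derivation:
Initial IR:
  u = 7
  c = 6
  x = 2
  d = 5 * 9
  y = d + 3
  v = 8
  return c
After constant-fold (7 stmts):
  u = 7
  c = 6
  x = 2
  d = 45
  y = d + 3
  v = 8
  return c
After copy-propagate (7 stmts):
  u = 7
  c = 6
  x = 2
  d = 45
  y = 45 + 3
  v = 8
  return 6
After constant-fold (7 stmts):
  u = 7
  c = 6
  x = 2
  d = 45
  y = 48
  v = 8
  return 6
After dead-code-elim (1 stmts):
  return 6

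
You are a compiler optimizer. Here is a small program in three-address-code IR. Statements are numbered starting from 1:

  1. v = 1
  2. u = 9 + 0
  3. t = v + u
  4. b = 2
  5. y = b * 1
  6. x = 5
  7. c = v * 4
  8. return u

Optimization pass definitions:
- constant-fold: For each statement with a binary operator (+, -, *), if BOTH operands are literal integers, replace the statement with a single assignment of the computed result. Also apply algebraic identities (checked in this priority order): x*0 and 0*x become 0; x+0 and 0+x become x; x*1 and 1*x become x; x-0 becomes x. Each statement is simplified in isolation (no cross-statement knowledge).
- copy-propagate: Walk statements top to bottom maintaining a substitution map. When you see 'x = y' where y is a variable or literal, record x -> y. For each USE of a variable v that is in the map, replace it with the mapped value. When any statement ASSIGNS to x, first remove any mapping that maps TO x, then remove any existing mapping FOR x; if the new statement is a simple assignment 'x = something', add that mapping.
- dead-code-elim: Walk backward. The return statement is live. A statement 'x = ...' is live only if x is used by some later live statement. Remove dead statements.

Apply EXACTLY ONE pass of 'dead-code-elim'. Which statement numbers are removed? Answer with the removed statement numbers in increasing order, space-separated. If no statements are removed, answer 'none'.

Backward liveness scan:
Stmt 1 'v = 1': DEAD (v not in live set [])
Stmt 2 'u = 9 + 0': KEEP (u is live); live-in = []
Stmt 3 't = v + u': DEAD (t not in live set ['u'])
Stmt 4 'b = 2': DEAD (b not in live set ['u'])
Stmt 5 'y = b * 1': DEAD (y not in live set ['u'])
Stmt 6 'x = 5': DEAD (x not in live set ['u'])
Stmt 7 'c = v * 4': DEAD (c not in live set ['u'])
Stmt 8 'return u': KEEP (return); live-in = ['u']
Removed statement numbers: [1, 3, 4, 5, 6, 7]
Surviving IR:
  u = 9 + 0
  return u

Answer: 1 3 4 5 6 7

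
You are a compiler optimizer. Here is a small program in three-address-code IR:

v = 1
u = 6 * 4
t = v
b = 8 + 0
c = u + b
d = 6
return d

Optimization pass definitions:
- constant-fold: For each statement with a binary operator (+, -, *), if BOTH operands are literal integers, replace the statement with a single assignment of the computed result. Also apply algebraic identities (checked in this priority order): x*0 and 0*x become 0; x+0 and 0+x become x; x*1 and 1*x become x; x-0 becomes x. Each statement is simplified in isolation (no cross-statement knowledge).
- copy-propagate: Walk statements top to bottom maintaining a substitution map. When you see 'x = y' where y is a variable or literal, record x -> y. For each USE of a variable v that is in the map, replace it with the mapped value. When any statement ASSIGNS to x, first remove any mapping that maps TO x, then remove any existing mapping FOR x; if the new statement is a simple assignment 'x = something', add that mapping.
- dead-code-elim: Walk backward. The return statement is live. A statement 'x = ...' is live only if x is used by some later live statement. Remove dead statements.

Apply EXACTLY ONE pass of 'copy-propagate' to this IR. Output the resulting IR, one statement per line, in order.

Applying copy-propagate statement-by-statement:
  [1] v = 1  (unchanged)
  [2] u = 6 * 4  (unchanged)
  [3] t = v  -> t = 1
  [4] b = 8 + 0  (unchanged)
  [5] c = u + b  (unchanged)
  [6] d = 6  (unchanged)
  [7] return d  -> return 6
Result (7 stmts):
  v = 1
  u = 6 * 4
  t = 1
  b = 8 + 0
  c = u + b
  d = 6
  return 6

Answer: v = 1
u = 6 * 4
t = 1
b = 8 + 0
c = u + b
d = 6
return 6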